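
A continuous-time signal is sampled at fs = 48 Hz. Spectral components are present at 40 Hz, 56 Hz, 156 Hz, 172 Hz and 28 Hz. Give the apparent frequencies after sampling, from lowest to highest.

fs/2 = 24 Hz.
40 Hz > fs/2 = 24 Hz, folds to fs − 40 Hz = 8 Hz.
56 Hz mod fs = 8 Hz.
8 Hz ≤ fs/2 = 24 Hz, appears at 8 Hz.
156 Hz mod fs = 12 Hz.
12 Hz ≤ fs/2 = 24 Hz, appears at 12 Hz.
172 Hz mod fs = 28 Hz.
28 Hz > fs/2 = 24 Hz, folds to fs − 28 Hz = 20 Hz.
28 Hz > fs/2 = 24 Hz, folds to fs − 28 Hz = 20 Hz.
Distinct values: {8 Hz, 12 Hz, 20 Hz}.

8 Hz, 12 Hz, 20 Hz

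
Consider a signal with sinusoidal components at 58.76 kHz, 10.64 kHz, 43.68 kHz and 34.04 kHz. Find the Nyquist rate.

117.52 kHz

Highest-frequency component: 58.76 kHz.
Nyquist rate = 2 × 58.76 kHz = 117.52 kHz.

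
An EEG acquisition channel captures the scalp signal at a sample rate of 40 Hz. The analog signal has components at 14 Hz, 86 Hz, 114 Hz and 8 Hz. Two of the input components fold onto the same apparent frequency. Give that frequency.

fs/2 = 20 Hz.
14 Hz ≤ fs/2 = 20 Hz, passes unchanged.
86 Hz mod fs = 6 Hz.
6 Hz ≤ fs/2 = 20 Hz, appears at 6 Hz.
114 Hz mod fs = 34 Hz.
34 Hz > fs/2 = 20 Hz, folds to fs − 34 Hz = 6 Hz.
8 Hz ≤ fs/2 = 20 Hz, passes unchanged.
86 Hz and 114 Hz both map to 6 Hz.

6 Hz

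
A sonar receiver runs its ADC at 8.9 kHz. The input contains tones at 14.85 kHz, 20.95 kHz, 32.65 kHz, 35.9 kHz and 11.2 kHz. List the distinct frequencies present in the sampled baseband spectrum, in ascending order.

fs/2 = 4.45 kHz.
14.85 kHz mod fs = 5.95 kHz.
5.95 kHz > fs/2 = 4.45 kHz, folds to fs − 5.95 kHz = 2.95 kHz.
20.95 kHz mod fs = 3.15 kHz.
3.15 kHz ≤ fs/2 = 4.45 kHz, appears at 3.15 kHz.
32.65 kHz mod fs = 5.95 kHz.
5.95 kHz > fs/2 = 4.45 kHz, folds to fs − 5.95 kHz = 2.95 kHz.
35.9 kHz mod fs = 0.3 kHz.
0.3 kHz ≤ fs/2 = 4.45 kHz, appears at 0.3 kHz.
11.2 kHz mod fs = 2.3 kHz.
2.3 kHz ≤ fs/2 = 4.45 kHz, appears at 2.3 kHz.
Distinct values: {0.3 kHz, 2.3 kHz, 2.95 kHz, 3.15 kHz}.

0.3 kHz, 2.3 kHz, 2.95 kHz, 3.15 kHz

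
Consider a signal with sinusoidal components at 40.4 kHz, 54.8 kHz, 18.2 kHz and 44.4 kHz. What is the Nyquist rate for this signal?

Highest-frequency component: 54.8 kHz.
Nyquist rate = 2 × 54.8 kHz = 109.6 kHz.

109.6 kHz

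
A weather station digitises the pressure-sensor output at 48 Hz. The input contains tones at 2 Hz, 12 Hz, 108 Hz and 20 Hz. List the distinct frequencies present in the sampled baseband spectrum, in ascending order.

2 Hz, 12 Hz, 20 Hz

fs/2 = 24 Hz.
2 Hz ≤ fs/2 = 24 Hz, passes unchanged.
12 Hz ≤ fs/2 = 24 Hz, passes unchanged.
108 Hz mod fs = 12 Hz.
12 Hz ≤ fs/2 = 24 Hz, appears at 12 Hz.
20 Hz ≤ fs/2 = 24 Hz, passes unchanged.
Distinct values: {2 Hz, 12 Hz, 20 Hz}.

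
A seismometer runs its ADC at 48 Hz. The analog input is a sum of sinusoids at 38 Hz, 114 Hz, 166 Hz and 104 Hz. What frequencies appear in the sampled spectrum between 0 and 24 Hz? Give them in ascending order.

8 Hz, 10 Hz, 18 Hz, 22 Hz

fs/2 = 24 Hz.
38 Hz > fs/2 = 24 Hz, folds to fs − 38 Hz = 10 Hz.
114 Hz mod fs = 18 Hz.
18 Hz ≤ fs/2 = 24 Hz, appears at 18 Hz.
166 Hz mod fs = 22 Hz.
22 Hz ≤ fs/2 = 24 Hz, appears at 22 Hz.
104 Hz mod fs = 8 Hz.
8 Hz ≤ fs/2 = 24 Hz, appears at 8 Hz.
Distinct values: {8 Hz, 10 Hz, 18 Hz, 22 Hz}.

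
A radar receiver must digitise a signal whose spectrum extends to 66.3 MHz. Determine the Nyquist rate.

Nyquist rate = 2 × 66.3 MHz = 132.6 MHz.

132.6 MHz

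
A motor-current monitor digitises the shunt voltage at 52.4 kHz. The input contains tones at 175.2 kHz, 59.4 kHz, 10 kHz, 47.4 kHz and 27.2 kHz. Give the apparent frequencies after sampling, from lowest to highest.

5 kHz, 7 kHz, 10 kHz, 18 kHz, 25.2 kHz

fs/2 = 26.2 kHz.
175.2 kHz mod fs = 18 kHz.
18 kHz ≤ fs/2 = 26.2 kHz, appears at 18 kHz.
59.4 kHz mod fs = 7 kHz.
7 kHz ≤ fs/2 = 26.2 kHz, appears at 7 kHz.
10 kHz ≤ fs/2 = 26.2 kHz, passes unchanged.
47.4 kHz > fs/2 = 26.2 kHz, folds to fs − 47.4 kHz = 5 kHz.
27.2 kHz > fs/2 = 26.2 kHz, folds to fs − 27.2 kHz = 25.2 kHz.
Distinct values: {5 kHz, 7 kHz, 10 kHz, 18 kHz, 25.2 kHz}.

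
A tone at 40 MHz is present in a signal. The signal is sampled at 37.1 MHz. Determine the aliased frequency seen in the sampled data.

40 MHz mod fs = 2.9 MHz.
2.9 MHz ≤ fs/2 = 18.55 MHz, appears at 2.9 MHz.

2.9 MHz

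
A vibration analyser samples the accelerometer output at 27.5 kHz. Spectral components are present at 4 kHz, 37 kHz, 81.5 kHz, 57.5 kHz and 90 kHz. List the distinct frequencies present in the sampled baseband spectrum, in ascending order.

1 kHz, 2.5 kHz, 4 kHz, 7.5 kHz, 9.5 kHz

fs/2 = 13.75 kHz.
4 kHz ≤ fs/2 = 13.75 kHz, passes unchanged.
37 kHz mod fs = 9.5 kHz.
9.5 kHz ≤ fs/2 = 13.75 kHz, appears at 9.5 kHz.
81.5 kHz mod fs = 26.5 kHz.
26.5 kHz > fs/2 = 13.75 kHz, folds to fs − 26.5 kHz = 1 kHz.
57.5 kHz mod fs = 2.5 kHz.
2.5 kHz ≤ fs/2 = 13.75 kHz, appears at 2.5 kHz.
90 kHz mod fs = 7.5 kHz.
7.5 kHz ≤ fs/2 = 13.75 kHz, appears at 7.5 kHz.
Distinct values: {1 kHz, 2.5 kHz, 4 kHz, 7.5 kHz, 9.5 kHz}.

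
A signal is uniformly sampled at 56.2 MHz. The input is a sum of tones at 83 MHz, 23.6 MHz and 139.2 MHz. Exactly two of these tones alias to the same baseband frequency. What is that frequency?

26.8 MHz

fs/2 = 28.1 MHz.
83 MHz mod fs = 26.8 MHz.
26.8 MHz ≤ fs/2 = 28.1 MHz, appears at 26.8 MHz.
23.6 MHz ≤ fs/2 = 28.1 MHz, passes unchanged.
139.2 MHz mod fs = 26.8 MHz.
26.8 MHz ≤ fs/2 = 28.1 MHz, appears at 26.8 MHz.
83 MHz and 139.2 MHz both map to 26.8 MHz.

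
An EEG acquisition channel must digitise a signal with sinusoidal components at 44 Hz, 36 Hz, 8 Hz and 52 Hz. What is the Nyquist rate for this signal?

104 Hz

Highest-frequency component: 52 Hz.
Nyquist rate = 2 × 52 Hz = 104 Hz.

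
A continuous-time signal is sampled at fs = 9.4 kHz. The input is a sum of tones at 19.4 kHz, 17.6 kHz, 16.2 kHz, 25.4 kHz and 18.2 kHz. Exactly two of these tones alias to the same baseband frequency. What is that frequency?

0.6 kHz

fs/2 = 4.7 kHz.
19.4 kHz mod fs = 0.6 kHz.
0.6 kHz ≤ fs/2 = 4.7 kHz, appears at 0.6 kHz.
17.6 kHz mod fs = 8.2 kHz.
8.2 kHz > fs/2 = 4.7 kHz, folds to fs − 8.2 kHz = 1.2 kHz.
16.2 kHz mod fs = 6.8 kHz.
6.8 kHz > fs/2 = 4.7 kHz, folds to fs − 6.8 kHz = 2.6 kHz.
25.4 kHz mod fs = 6.6 kHz.
6.6 kHz > fs/2 = 4.7 kHz, folds to fs − 6.6 kHz = 2.8 kHz.
18.2 kHz mod fs = 8.8 kHz.
8.8 kHz > fs/2 = 4.7 kHz, folds to fs − 8.8 kHz = 0.6 kHz.
18.2 kHz and 19.4 kHz both map to 0.6 kHz.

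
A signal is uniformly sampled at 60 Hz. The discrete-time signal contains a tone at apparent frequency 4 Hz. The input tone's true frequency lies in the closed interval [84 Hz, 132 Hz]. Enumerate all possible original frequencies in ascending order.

Frequencies that alias to 4 Hz are k·fs ± 4 Hz for integer k ≥ 0.
k=0: 4 Hz.
k=1: 56 Hz, 64 Hz.
k=2: 116 Hz, 124 Hz.
k=3: 176 Hz, 184 Hz.
Within [84 Hz, 132 Hz]: 116 Hz, 124 Hz.

116 Hz, 124 Hz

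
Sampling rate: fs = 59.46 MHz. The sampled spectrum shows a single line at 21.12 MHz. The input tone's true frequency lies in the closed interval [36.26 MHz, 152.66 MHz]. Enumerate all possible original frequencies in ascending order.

38.34 MHz, 80.58 MHz, 97.8 MHz, 140.04 MHz

Frequencies that alias to 21.12 MHz are k·fs ± 21.12 MHz for integer k ≥ 0.
k=0: 21.12 MHz.
k=1: 38.34 MHz, 80.58 MHz.
k=2: 97.8 MHz, 140.04 MHz.
k=3: 157.26 MHz, 199.5 MHz.
Within [36.26 MHz, 152.66 MHz]: 38.34 MHz, 80.58 MHz, 97.8 MHz, 140.04 MHz.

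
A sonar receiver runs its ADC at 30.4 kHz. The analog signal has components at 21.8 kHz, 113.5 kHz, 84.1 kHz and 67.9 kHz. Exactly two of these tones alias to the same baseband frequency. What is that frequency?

7.1 kHz

fs/2 = 15.2 kHz.
21.8 kHz > fs/2 = 15.2 kHz, folds to fs − 21.8 kHz = 8.6 kHz.
113.5 kHz mod fs = 22.3 kHz.
22.3 kHz > fs/2 = 15.2 kHz, folds to fs − 22.3 kHz = 8.1 kHz.
84.1 kHz mod fs = 23.3 kHz.
23.3 kHz > fs/2 = 15.2 kHz, folds to fs − 23.3 kHz = 7.1 kHz.
67.9 kHz mod fs = 7.1 kHz.
7.1 kHz ≤ fs/2 = 15.2 kHz, appears at 7.1 kHz.
67.9 kHz and 84.1 kHz both map to 7.1 kHz.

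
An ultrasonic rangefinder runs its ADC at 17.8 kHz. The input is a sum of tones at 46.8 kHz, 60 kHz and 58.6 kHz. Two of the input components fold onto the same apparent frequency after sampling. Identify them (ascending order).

46.8 kHz, 60 kHz

fs/2 = 8.9 kHz.
46.8 kHz mod fs = 11.2 kHz.
11.2 kHz > fs/2 = 8.9 kHz, folds to fs − 11.2 kHz = 6.6 kHz.
60 kHz mod fs = 6.6 kHz.
6.6 kHz ≤ fs/2 = 8.9 kHz, appears at 6.6 kHz.
58.6 kHz mod fs = 5.2 kHz.
5.2 kHz ≤ fs/2 = 8.9 kHz, appears at 5.2 kHz.
46.8 kHz and 60 kHz both map to 6.6 kHz.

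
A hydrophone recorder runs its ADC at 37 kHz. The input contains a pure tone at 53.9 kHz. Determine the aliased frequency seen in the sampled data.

16.9 kHz

53.9 kHz mod fs = 16.9 kHz.
16.9 kHz ≤ fs/2 = 18.5 kHz, appears at 16.9 kHz.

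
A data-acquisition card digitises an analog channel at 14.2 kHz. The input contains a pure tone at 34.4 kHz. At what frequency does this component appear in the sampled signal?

34.4 kHz mod fs = 6 kHz.
6 kHz ≤ fs/2 = 7.1 kHz, appears at 6 kHz.

6 kHz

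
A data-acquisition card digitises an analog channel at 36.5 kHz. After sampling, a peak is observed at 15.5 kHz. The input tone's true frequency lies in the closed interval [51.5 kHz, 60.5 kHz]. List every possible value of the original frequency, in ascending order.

52 kHz, 57.5 kHz

Frequencies that alias to 15.5 kHz are k·fs ± 15.5 kHz for integer k ≥ 0.
k=0: 15.5 kHz.
k=1: 21 kHz, 52 kHz.
k=2: 57.5 kHz, 88.5 kHz.
k=3: 94 kHz, 125 kHz.
Within [51.5 kHz, 60.5 kHz]: 52 kHz, 57.5 kHz.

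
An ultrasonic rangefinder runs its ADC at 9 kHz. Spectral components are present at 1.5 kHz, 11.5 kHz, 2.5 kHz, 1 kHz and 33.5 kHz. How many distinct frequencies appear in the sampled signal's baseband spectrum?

fs/2 = 4.5 kHz.
1.5 kHz ≤ fs/2 = 4.5 kHz, passes unchanged.
11.5 kHz mod fs = 2.5 kHz.
2.5 kHz ≤ fs/2 = 4.5 kHz, appears at 2.5 kHz.
2.5 kHz ≤ fs/2 = 4.5 kHz, passes unchanged.
1 kHz ≤ fs/2 = 4.5 kHz, passes unchanged.
33.5 kHz mod fs = 6.5 kHz.
6.5 kHz > fs/2 = 4.5 kHz, folds to fs − 6.5 kHz = 2.5 kHz.
Distinct values: {1 kHz, 1.5 kHz, 2.5 kHz} → 3.

3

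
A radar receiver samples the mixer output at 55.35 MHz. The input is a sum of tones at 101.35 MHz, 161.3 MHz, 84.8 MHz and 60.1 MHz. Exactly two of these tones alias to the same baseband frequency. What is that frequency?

fs/2 = 27.675 MHz.
101.35 MHz mod fs = 46 MHz.
46 MHz > fs/2 = 27.675 MHz, folds to fs − 46 MHz = 9.35 MHz.
161.3 MHz mod fs = 50.6 MHz.
50.6 MHz > fs/2 = 27.675 MHz, folds to fs − 50.6 MHz = 4.75 MHz.
84.8 MHz mod fs = 29.45 MHz.
29.45 MHz > fs/2 = 27.675 MHz, folds to fs − 29.45 MHz = 25.9 MHz.
60.1 MHz mod fs = 4.75 MHz.
4.75 MHz ≤ fs/2 = 27.675 MHz, appears at 4.75 MHz.
60.1 MHz and 161.3 MHz both map to 4.75 MHz.

4.75 MHz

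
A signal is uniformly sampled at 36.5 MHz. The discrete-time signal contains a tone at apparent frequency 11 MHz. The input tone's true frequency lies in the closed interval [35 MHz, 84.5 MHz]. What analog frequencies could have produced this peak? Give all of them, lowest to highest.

Frequencies that alias to 11 MHz are k·fs ± 11 MHz for integer k ≥ 0.
k=0: 11 MHz.
k=1: 25.5 MHz, 47.5 MHz.
k=2: 62 MHz, 84 MHz.
k=3: 98.5 MHz, 120.5 MHz.
Within [35 MHz, 84.5 MHz]: 47.5 MHz, 62 MHz, 84 MHz.

47.5 MHz, 62 MHz, 84 MHz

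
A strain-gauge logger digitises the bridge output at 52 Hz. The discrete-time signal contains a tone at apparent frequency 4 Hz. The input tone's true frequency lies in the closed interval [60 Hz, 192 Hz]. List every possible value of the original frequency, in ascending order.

100 Hz, 108 Hz, 152 Hz, 160 Hz

Frequencies that alias to 4 Hz are k·fs ± 4 Hz for integer k ≥ 0.
k=0: 4 Hz.
k=1: 48 Hz, 56 Hz.
k=2: 100 Hz, 108 Hz.
k=3: 152 Hz, 160 Hz.
k=4: 204 Hz, 212 Hz.
Within [60 Hz, 192 Hz]: 100 Hz, 108 Hz, 152 Hz, 160 Hz.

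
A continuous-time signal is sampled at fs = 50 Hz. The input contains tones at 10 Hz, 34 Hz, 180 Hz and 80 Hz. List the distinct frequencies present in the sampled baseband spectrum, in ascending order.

10 Hz, 16 Hz, 20 Hz

fs/2 = 25 Hz.
10 Hz ≤ fs/2 = 25 Hz, passes unchanged.
34 Hz > fs/2 = 25 Hz, folds to fs − 34 Hz = 16 Hz.
180 Hz mod fs = 30 Hz.
30 Hz > fs/2 = 25 Hz, folds to fs − 30 Hz = 20 Hz.
80 Hz mod fs = 30 Hz.
30 Hz > fs/2 = 25 Hz, folds to fs − 30 Hz = 20 Hz.
Distinct values: {10 Hz, 16 Hz, 20 Hz}.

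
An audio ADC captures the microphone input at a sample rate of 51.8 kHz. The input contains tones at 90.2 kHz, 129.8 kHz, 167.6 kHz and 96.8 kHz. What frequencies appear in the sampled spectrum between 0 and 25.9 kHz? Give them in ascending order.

6.8 kHz, 12.2 kHz, 13.4 kHz, 25.6 kHz

fs/2 = 25.9 kHz.
90.2 kHz mod fs = 38.4 kHz.
38.4 kHz > fs/2 = 25.9 kHz, folds to fs − 38.4 kHz = 13.4 kHz.
129.8 kHz mod fs = 26.2 kHz.
26.2 kHz > fs/2 = 25.9 kHz, folds to fs − 26.2 kHz = 25.6 kHz.
167.6 kHz mod fs = 12.2 kHz.
12.2 kHz ≤ fs/2 = 25.9 kHz, appears at 12.2 kHz.
96.8 kHz mod fs = 45 kHz.
45 kHz > fs/2 = 25.9 kHz, folds to fs − 45 kHz = 6.8 kHz.
Distinct values: {6.8 kHz, 12.2 kHz, 13.4 kHz, 25.6 kHz}.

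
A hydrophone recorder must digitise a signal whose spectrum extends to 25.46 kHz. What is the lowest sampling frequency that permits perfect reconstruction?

Nyquist rate = 2 × 25.46 kHz = 50.92 kHz.

50.92 kHz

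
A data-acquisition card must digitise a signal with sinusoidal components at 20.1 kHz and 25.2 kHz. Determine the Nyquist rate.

50.4 kHz

Highest-frequency component: 25.2 kHz.
Nyquist rate = 2 × 25.2 kHz = 50.4 kHz.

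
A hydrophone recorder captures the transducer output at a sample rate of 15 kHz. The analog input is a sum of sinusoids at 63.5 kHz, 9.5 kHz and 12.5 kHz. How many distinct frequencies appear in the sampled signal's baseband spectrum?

fs/2 = 7.5 kHz.
63.5 kHz mod fs = 3.5 kHz.
3.5 kHz ≤ fs/2 = 7.5 kHz, appears at 3.5 kHz.
9.5 kHz > fs/2 = 7.5 kHz, folds to fs − 9.5 kHz = 5.5 kHz.
12.5 kHz > fs/2 = 7.5 kHz, folds to fs − 12.5 kHz = 2.5 kHz.
Distinct values: {2.5 kHz, 3.5 kHz, 5.5 kHz} → 3.

3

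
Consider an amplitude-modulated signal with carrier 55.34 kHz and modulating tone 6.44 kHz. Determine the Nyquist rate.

123.56 kHz

AM sidebands sit at fc ± fm = 48.9 kHz and 61.78 kHz.
Highest-frequency component: 61.78 kHz.
Nyquist rate = 2 × 61.78 kHz = 123.56 kHz.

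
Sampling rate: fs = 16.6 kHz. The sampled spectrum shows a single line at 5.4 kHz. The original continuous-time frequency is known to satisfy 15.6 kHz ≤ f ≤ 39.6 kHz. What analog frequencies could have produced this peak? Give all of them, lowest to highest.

22 kHz, 27.8 kHz, 38.6 kHz

Frequencies that alias to 5.4 kHz are k·fs ± 5.4 kHz for integer k ≥ 0.
k=0: 5.4 kHz.
k=1: 11.2 kHz, 22 kHz.
k=2: 27.8 kHz, 38.6 kHz.
k=3: 44.4 kHz, 55.2 kHz.
Within [15.6 kHz, 39.6 kHz]: 22 kHz, 27.8 kHz, 38.6 kHz.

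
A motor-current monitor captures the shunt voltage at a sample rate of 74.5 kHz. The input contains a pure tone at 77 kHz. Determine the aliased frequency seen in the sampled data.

2.5 kHz

77 kHz mod fs = 2.5 kHz.
2.5 kHz ≤ fs/2 = 37.25 kHz, appears at 2.5 kHz.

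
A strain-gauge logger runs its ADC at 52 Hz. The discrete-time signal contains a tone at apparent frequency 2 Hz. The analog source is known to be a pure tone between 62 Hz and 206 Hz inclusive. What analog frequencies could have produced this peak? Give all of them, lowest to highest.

102 Hz, 106 Hz, 154 Hz, 158 Hz, 206 Hz

Frequencies that alias to 2 Hz are k·fs ± 2 Hz for integer k ≥ 0.
k=0: 2 Hz.
k=1: 50 Hz, 54 Hz.
k=2: 102 Hz, 106 Hz.
k=3: 154 Hz, 158 Hz.
k=4: 206 Hz, 210 Hz.
k=5: 258 Hz, 262 Hz.
Within [62 Hz, 206 Hz]: 102 Hz, 106 Hz, 154 Hz, 158 Hz, 206 Hz.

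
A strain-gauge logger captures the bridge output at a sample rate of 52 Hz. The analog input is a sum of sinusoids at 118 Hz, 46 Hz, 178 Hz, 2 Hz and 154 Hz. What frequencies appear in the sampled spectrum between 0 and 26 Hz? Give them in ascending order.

fs/2 = 26 Hz.
118 Hz mod fs = 14 Hz.
14 Hz ≤ fs/2 = 26 Hz, appears at 14 Hz.
46 Hz > fs/2 = 26 Hz, folds to fs − 46 Hz = 6 Hz.
178 Hz mod fs = 22 Hz.
22 Hz ≤ fs/2 = 26 Hz, appears at 22 Hz.
2 Hz ≤ fs/2 = 26 Hz, passes unchanged.
154 Hz mod fs = 50 Hz.
50 Hz > fs/2 = 26 Hz, folds to fs − 50 Hz = 2 Hz.
Distinct values: {2 Hz, 6 Hz, 14 Hz, 22 Hz}.

2 Hz, 6 Hz, 14 Hz, 22 Hz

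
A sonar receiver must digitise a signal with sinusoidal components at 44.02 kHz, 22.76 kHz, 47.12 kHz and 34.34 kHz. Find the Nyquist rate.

94.24 kHz

Highest-frequency component: 47.12 kHz.
Nyquist rate = 2 × 47.12 kHz = 94.24 kHz.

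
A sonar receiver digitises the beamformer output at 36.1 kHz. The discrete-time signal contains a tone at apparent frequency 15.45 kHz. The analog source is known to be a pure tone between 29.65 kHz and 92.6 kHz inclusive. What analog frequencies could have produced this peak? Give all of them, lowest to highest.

Frequencies that alias to 15.45 kHz are k·fs ± 15.45 kHz for integer k ≥ 0.
k=0: 15.45 kHz.
k=1: 20.65 kHz, 51.55 kHz.
k=2: 56.75 kHz, 87.65 kHz.
k=3: 92.85 kHz, 123.75 kHz.
Within [29.65 kHz, 92.6 kHz]: 51.55 kHz, 56.75 kHz, 87.65 kHz.

51.55 kHz, 56.75 kHz, 87.65 kHz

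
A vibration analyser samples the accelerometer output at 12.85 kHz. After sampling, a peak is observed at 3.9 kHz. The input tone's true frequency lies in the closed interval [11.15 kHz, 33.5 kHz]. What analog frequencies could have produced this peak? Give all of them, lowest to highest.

16.75 kHz, 21.8 kHz, 29.6 kHz

Frequencies that alias to 3.9 kHz are k·fs ± 3.9 kHz for integer k ≥ 0.
k=0: 3.9 kHz.
k=1: 8.95 kHz, 16.75 kHz.
k=2: 21.8 kHz, 29.6 kHz.
k=3: 34.65 kHz, 42.45 kHz.
Within [11.15 kHz, 33.5 kHz]: 16.75 kHz, 21.8 kHz, 29.6 kHz.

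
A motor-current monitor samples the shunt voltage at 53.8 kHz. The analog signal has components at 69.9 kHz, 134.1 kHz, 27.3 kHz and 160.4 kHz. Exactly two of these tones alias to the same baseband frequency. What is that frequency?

fs/2 = 26.9 kHz.
69.9 kHz mod fs = 16.1 kHz.
16.1 kHz ≤ fs/2 = 26.9 kHz, appears at 16.1 kHz.
134.1 kHz mod fs = 26.5 kHz.
26.5 kHz ≤ fs/2 = 26.9 kHz, appears at 26.5 kHz.
27.3 kHz > fs/2 = 26.9 kHz, folds to fs − 27.3 kHz = 26.5 kHz.
160.4 kHz mod fs = 52.8 kHz.
52.8 kHz > fs/2 = 26.9 kHz, folds to fs − 52.8 kHz = 1 kHz.
27.3 kHz and 134.1 kHz both map to 26.5 kHz.

26.5 kHz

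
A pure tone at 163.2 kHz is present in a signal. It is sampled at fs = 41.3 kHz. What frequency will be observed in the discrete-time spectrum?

163.2 kHz mod fs = 39.3 kHz.
39.3 kHz > fs/2 = 20.65 kHz, folds to fs − 39.3 kHz = 2 kHz.

2 kHz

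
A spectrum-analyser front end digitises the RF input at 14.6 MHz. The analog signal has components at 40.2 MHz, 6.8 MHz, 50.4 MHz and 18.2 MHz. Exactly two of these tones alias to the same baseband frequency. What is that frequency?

fs/2 = 7.3 MHz.
40.2 MHz mod fs = 11 MHz.
11 MHz > fs/2 = 7.3 MHz, folds to fs − 11 MHz = 3.6 MHz.
6.8 MHz ≤ fs/2 = 7.3 MHz, passes unchanged.
50.4 MHz mod fs = 6.6 MHz.
6.6 MHz ≤ fs/2 = 7.3 MHz, appears at 6.6 MHz.
18.2 MHz mod fs = 3.6 MHz.
3.6 MHz ≤ fs/2 = 7.3 MHz, appears at 3.6 MHz.
18.2 MHz and 40.2 MHz both map to 3.6 MHz.

3.6 MHz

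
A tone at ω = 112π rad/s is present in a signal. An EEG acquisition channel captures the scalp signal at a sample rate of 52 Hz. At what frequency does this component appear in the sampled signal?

4 Hz

ω = 112π rad/s → f = ω/(2π) = 56 Hz.
56 Hz mod fs = 4 Hz.
4 Hz ≤ fs/2 = 26 Hz, appears at 4 Hz.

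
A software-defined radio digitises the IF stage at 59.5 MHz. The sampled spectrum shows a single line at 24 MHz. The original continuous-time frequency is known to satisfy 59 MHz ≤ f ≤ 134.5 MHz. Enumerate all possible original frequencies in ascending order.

Frequencies that alias to 24 MHz are k·fs ± 24 MHz for integer k ≥ 0.
k=0: 24 MHz.
k=1: 35.5 MHz, 83.5 MHz.
k=2: 95 MHz, 143 MHz.
k=3: 154.5 MHz, 202.5 MHz.
Within [59 MHz, 134.5 MHz]: 83.5 MHz, 95 MHz.

83.5 MHz, 95 MHz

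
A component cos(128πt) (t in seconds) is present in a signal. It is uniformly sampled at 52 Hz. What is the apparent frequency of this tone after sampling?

12 Hz

ω = 128π rad/s → f = ω/(2π) = 64 Hz.
64 Hz mod fs = 12 Hz.
12 Hz ≤ fs/2 = 26 Hz, appears at 12 Hz.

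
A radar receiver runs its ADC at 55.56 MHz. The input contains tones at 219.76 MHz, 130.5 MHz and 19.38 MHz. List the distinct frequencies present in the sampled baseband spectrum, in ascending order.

fs/2 = 27.78 MHz.
219.76 MHz mod fs = 53.08 MHz.
53.08 MHz > fs/2 = 27.78 MHz, folds to fs − 53.08 MHz = 2.48 MHz.
130.5 MHz mod fs = 19.38 MHz.
19.38 MHz ≤ fs/2 = 27.78 MHz, appears at 19.38 MHz.
19.38 MHz ≤ fs/2 = 27.78 MHz, passes unchanged.
Distinct values: {2.48 MHz, 19.38 MHz}.

2.48 MHz, 19.38 MHz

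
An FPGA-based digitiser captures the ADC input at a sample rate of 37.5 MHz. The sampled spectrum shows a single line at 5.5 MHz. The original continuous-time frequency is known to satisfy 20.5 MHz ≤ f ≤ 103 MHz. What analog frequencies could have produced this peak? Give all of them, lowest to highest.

Frequencies that alias to 5.5 MHz are k·fs ± 5.5 MHz for integer k ≥ 0.
k=0: 5.5 MHz.
k=1: 32 MHz, 43 MHz.
k=2: 69.5 MHz, 80.5 MHz.
k=3: 107 MHz, 118 MHz.
Within [20.5 MHz, 103 MHz]: 32 MHz, 43 MHz, 69.5 MHz, 80.5 MHz.

32 MHz, 43 MHz, 69.5 MHz, 80.5 MHz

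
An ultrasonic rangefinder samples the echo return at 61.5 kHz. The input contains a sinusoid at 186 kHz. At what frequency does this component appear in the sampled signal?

186 kHz mod fs = 1.5 kHz.
1.5 kHz ≤ fs/2 = 30.75 kHz, appears at 1.5 kHz.

1.5 kHz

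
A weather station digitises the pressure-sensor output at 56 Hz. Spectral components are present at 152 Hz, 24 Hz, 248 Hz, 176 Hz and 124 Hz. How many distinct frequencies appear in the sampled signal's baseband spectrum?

fs/2 = 28 Hz.
152 Hz mod fs = 40 Hz.
40 Hz > fs/2 = 28 Hz, folds to fs − 40 Hz = 16 Hz.
24 Hz ≤ fs/2 = 28 Hz, passes unchanged.
248 Hz mod fs = 24 Hz.
24 Hz ≤ fs/2 = 28 Hz, appears at 24 Hz.
176 Hz mod fs = 8 Hz.
8 Hz ≤ fs/2 = 28 Hz, appears at 8 Hz.
124 Hz mod fs = 12 Hz.
12 Hz ≤ fs/2 = 28 Hz, appears at 12 Hz.
Distinct values: {8 Hz, 12 Hz, 16 Hz, 24 Hz} → 4.

4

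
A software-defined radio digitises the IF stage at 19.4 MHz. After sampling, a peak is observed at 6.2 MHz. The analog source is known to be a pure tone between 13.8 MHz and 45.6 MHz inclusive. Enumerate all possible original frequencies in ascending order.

Frequencies that alias to 6.2 MHz are k·fs ± 6.2 MHz for integer k ≥ 0.
k=0: 6.2 MHz.
k=1: 13.2 MHz, 25.6 MHz.
k=2: 32.6 MHz, 45 MHz.
k=3: 52 MHz, 64.4 MHz.
Within [13.8 MHz, 45.6 MHz]: 25.6 MHz, 32.6 MHz, 45 MHz.

25.6 MHz, 32.6 MHz, 45 MHz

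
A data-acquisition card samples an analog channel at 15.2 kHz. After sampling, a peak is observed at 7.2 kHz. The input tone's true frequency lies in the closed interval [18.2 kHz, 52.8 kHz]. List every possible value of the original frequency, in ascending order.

22.4 kHz, 23.2 kHz, 37.6 kHz, 38.4 kHz, 52.8 kHz

Frequencies that alias to 7.2 kHz are k·fs ± 7.2 kHz for integer k ≥ 0.
k=0: 7.2 kHz.
k=1: 8 kHz, 22.4 kHz.
k=2: 23.2 kHz, 37.6 kHz.
k=3: 38.4 kHz, 52.8 kHz.
k=4: 53.6 kHz, 68 kHz.
Within [18.2 kHz, 52.8 kHz]: 22.4 kHz, 23.2 kHz, 37.6 kHz, 38.4 kHz, 52.8 kHz.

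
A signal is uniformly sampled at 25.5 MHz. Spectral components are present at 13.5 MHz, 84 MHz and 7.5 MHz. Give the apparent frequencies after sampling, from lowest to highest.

7.5 MHz, 12 MHz

fs/2 = 12.75 MHz.
13.5 MHz > fs/2 = 12.75 MHz, folds to fs − 13.5 MHz = 12 MHz.
84 MHz mod fs = 7.5 MHz.
7.5 MHz ≤ fs/2 = 12.75 MHz, appears at 7.5 MHz.
7.5 MHz ≤ fs/2 = 12.75 MHz, passes unchanged.
Distinct values: {7.5 MHz, 12 MHz}.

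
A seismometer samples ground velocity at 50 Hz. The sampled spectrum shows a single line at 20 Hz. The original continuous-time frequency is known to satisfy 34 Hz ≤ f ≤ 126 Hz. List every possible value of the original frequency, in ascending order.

Frequencies that alias to 20 Hz are k·fs ± 20 Hz for integer k ≥ 0.
k=0: 20 Hz.
k=1: 30 Hz, 70 Hz.
k=2: 80 Hz, 120 Hz.
k=3: 130 Hz, 170 Hz.
Within [34 Hz, 126 Hz]: 70 Hz, 80 Hz, 120 Hz.

70 Hz, 80 Hz, 120 Hz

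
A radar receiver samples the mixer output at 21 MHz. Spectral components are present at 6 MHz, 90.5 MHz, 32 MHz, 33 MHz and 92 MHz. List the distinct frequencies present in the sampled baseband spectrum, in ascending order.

6 MHz, 6.5 MHz, 8 MHz, 9 MHz, 10 MHz

fs/2 = 10.5 MHz.
6 MHz ≤ fs/2 = 10.5 MHz, passes unchanged.
90.5 MHz mod fs = 6.5 MHz.
6.5 MHz ≤ fs/2 = 10.5 MHz, appears at 6.5 MHz.
32 MHz mod fs = 11 MHz.
11 MHz > fs/2 = 10.5 MHz, folds to fs − 11 MHz = 10 MHz.
33 MHz mod fs = 12 MHz.
12 MHz > fs/2 = 10.5 MHz, folds to fs − 12 MHz = 9 MHz.
92 MHz mod fs = 8 MHz.
8 MHz ≤ fs/2 = 10.5 MHz, appears at 8 MHz.
Distinct values: {6 MHz, 6.5 MHz, 8 MHz, 9 MHz, 10 MHz}.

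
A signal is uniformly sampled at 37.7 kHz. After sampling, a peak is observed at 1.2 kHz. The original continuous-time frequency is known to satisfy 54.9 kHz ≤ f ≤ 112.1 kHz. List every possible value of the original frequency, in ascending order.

74.2 kHz, 76.6 kHz, 111.9 kHz

Frequencies that alias to 1.2 kHz are k·fs ± 1.2 kHz for integer k ≥ 0.
k=0: 1.2 kHz.
k=1: 36.5 kHz, 38.9 kHz.
k=2: 74.2 kHz, 76.6 kHz.
k=3: 111.9 kHz, 114.3 kHz.
k=4: 149.6 kHz, 152 kHz.
Within [54.9 kHz, 112.1 kHz]: 74.2 kHz, 76.6 kHz, 111.9 kHz.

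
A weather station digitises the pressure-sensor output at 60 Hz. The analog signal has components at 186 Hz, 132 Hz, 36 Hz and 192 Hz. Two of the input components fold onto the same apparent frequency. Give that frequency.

12 Hz

fs/2 = 30 Hz.
186 Hz mod fs = 6 Hz.
6 Hz ≤ fs/2 = 30 Hz, appears at 6 Hz.
132 Hz mod fs = 12 Hz.
12 Hz ≤ fs/2 = 30 Hz, appears at 12 Hz.
36 Hz > fs/2 = 30 Hz, folds to fs − 36 Hz = 24 Hz.
192 Hz mod fs = 12 Hz.
12 Hz ≤ fs/2 = 30 Hz, appears at 12 Hz.
132 Hz and 192 Hz both map to 12 Hz.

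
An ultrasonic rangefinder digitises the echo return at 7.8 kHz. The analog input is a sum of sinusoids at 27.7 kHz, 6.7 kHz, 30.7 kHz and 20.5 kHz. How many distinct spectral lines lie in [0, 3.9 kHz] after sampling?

fs/2 = 3.9 kHz.
27.7 kHz mod fs = 4.3 kHz.
4.3 kHz > fs/2 = 3.9 kHz, folds to fs − 4.3 kHz = 3.5 kHz.
6.7 kHz > fs/2 = 3.9 kHz, folds to fs − 6.7 kHz = 1.1 kHz.
30.7 kHz mod fs = 7.3 kHz.
7.3 kHz > fs/2 = 3.9 kHz, folds to fs − 7.3 kHz = 0.5 kHz.
20.5 kHz mod fs = 4.9 kHz.
4.9 kHz > fs/2 = 3.9 kHz, folds to fs − 4.9 kHz = 2.9 kHz.
Distinct values: {0.5 kHz, 1.1 kHz, 2.9 kHz, 3.5 kHz} → 4.

4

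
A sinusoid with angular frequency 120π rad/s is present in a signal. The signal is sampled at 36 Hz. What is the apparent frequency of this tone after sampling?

ω = 120π rad/s → f = ω/(2π) = 60 Hz.
60 Hz mod fs = 24 Hz.
24 Hz > fs/2 = 18 Hz, folds to fs − 24 Hz = 12 Hz.

12 Hz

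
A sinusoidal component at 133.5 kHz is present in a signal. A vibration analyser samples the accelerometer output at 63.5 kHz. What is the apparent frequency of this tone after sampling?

133.5 kHz mod fs = 6.5 kHz.
6.5 kHz ≤ fs/2 = 31.75 kHz, appears at 6.5 kHz.

6.5 kHz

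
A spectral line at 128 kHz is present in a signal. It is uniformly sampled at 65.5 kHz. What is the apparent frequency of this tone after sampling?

128 kHz mod fs = 62.5 kHz.
62.5 kHz > fs/2 = 32.75 kHz, folds to fs − 62.5 kHz = 3 kHz.

3 kHz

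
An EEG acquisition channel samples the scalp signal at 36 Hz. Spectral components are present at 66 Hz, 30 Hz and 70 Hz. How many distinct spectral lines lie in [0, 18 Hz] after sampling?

fs/2 = 18 Hz.
66 Hz mod fs = 30 Hz.
30 Hz > fs/2 = 18 Hz, folds to fs − 30 Hz = 6 Hz.
30 Hz > fs/2 = 18 Hz, folds to fs − 30 Hz = 6 Hz.
70 Hz mod fs = 34 Hz.
34 Hz > fs/2 = 18 Hz, folds to fs − 34 Hz = 2 Hz.
Distinct values: {2 Hz, 6 Hz} → 2.

2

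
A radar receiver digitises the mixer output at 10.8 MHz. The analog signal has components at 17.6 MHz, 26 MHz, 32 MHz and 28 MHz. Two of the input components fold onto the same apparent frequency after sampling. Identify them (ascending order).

fs/2 = 5.4 MHz.
17.6 MHz mod fs = 6.8 MHz.
6.8 MHz > fs/2 = 5.4 MHz, folds to fs − 6.8 MHz = 4 MHz.
26 MHz mod fs = 4.4 MHz.
4.4 MHz ≤ fs/2 = 5.4 MHz, appears at 4.4 MHz.
32 MHz mod fs = 10.4 MHz.
10.4 MHz > fs/2 = 5.4 MHz, folds to fs − 10.4 MHz = 0.4 MHz.
28 MHz mod fs = 6.4 MHz.
6.4 MHz > fs/2 = 5.4 MHz, folds to fs − 6.4 MHz = 4.4 MHz.
26 MHz and 28 MHz both map to 4.4 MHz.

26 MHz, 28 MHz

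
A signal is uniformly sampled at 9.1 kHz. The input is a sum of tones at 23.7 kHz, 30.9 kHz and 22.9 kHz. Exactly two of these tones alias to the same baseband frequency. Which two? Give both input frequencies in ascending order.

fs/2 = 4.55 kHz.
23.7 kHz mod fs = 5.5 kHz.
5.5 kHz > fs/2 = 4.55 kHz, folds to fs − 5.5 kHz = 3.6 kHz.
30.9 kHz mod fs = 3.6 kHz.
3.6 kHz ≤ fs/2 = 4.55 kHz, appears at 3.6 kHz.
22.9 kHz mod fs = 4.7 kHz.
4.7 kHz > fs/2 = 4.55 kHz, folds to fs − 4.7 kHz = 4.4 kHz.
23.7 kHz and 30.9 kHz both map to 3.6 kHz.

23.7 kHz, 30.9 kHz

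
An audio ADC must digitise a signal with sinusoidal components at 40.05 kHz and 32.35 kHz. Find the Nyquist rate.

Highest-frequency component: 40.05 kHz.
Nyquist rate = 2 × 40.05 kHz = 80.1 kHz.

80.1 kHz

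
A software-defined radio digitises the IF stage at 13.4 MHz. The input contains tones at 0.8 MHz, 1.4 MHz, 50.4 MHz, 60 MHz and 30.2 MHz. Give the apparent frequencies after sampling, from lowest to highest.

fs/2 = 6.7 MHz.
0.8 MHz ≤ fs/2 = 6.7 MHz, passes unchanged.
1.4 MHz ≤ fs/2 = 6.7 MHz, passes unchanged.
50.4 MHz mod fs = 10.2 MHz.
10.2 MHz > fs/2 = 6.7 MHz, folds to fs − 10.2 MHz = 3.2 MHz.
60 MHz mod fs = 6.4 MHz.
6.4 MHz ≤ fs/2 = 6.7 MHz, appears at 6.4 MHz.
30.2 MHz mod fs = 3.4 MHz.
3.4 MHz ≤ fs/2 = 6.7 MHz, appears at 3.4 MHz.
Distinct values: {0.8 MHz, 1.4 MHz, 3.2 MHz, 3.4 MHz, 6.4 MHz}.

0.8 MHz, 1.4 MHz, 3.2 MHz, 3.4 MHz, 6.4 MHz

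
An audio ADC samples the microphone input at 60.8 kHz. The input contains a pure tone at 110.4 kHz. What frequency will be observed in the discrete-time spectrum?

11.2 kHz

110.4 kHz mod fs = 49.6 kHz.
49.6 kHz > fs/2 = 30.4 kHz, folds to fs − 49.6 kHz = 11.2 kHz.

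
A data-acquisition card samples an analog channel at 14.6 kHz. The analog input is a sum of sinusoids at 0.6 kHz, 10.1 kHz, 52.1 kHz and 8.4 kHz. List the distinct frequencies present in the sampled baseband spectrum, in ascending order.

fs/2 = 7.3 kHz.
0.6 kHz ≤ fs/2 = 7.3 kHz, passes unchanged.
10.1 kHz > fs/2 = 7.3 kHz, folds to fs − 10.1 kHz = 4.5 kHz.
52.1 kHz mod fs = 8.3 kHz.
8.3 kHz > fs/2 = 7.3 kHz, folds to fs − 8.3 kHz = 6.3 kHz.
8.4 kHz > fs/2 = 7.3 kHz, folds to fs − 8.4 kHz = 6.2 kHz.
Distinct values: {0.6 kHz, 4.5 kHz, 6.2 kHz, 6.3 kHz}.

0.6 kHz, 4.5 kHz, 6.2 kHz, 6.3 kHz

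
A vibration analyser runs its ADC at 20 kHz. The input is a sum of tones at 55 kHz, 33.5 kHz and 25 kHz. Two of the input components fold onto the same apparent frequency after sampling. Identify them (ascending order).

25 kHz, 55 kHz

fs/2 = 10 kHz.
55 kHz mod fs = 15 kHz.
15 kHz > fs/2 = 10 kHz, folds to fs − 15 kHz = 5 kHz.
33.5 kHz mod fs = 13.5 kHz.
13.5 kHz > fs/2 = 10 kHz, folds to fs − 13.5 kHz = 6.5 kHz.
25 kHz mod fs = 5 kHz.
5 kHz ≤ fs/2 = 10 kHz, appears at 5 kHz.
25 kHz and 55 kHz both map to 5 kHz.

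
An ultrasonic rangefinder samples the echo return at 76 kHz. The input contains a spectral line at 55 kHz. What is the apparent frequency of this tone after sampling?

21 kHz

55 kHz > fs/2 = 38 kHz, folds to fs − 55 kHz = 21 kHz.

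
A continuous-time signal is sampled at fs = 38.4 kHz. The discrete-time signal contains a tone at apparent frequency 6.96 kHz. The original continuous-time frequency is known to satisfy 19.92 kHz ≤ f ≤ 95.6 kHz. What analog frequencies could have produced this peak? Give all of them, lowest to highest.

31.44 kHz, 45.36 kHz, 69.84 kHz, 83.76 kHz

Frequencies that alias to 6.96 kHz are k·fs ± 6.96 kHz for integer k ≥ 0.
k=0: 6.96 kHz.
k=1: 31.44 kHz, 45.36 kHz.
k=2: 69.84 kHz, 83.76 kHz.
k=3: 108.24 kHz, 122.16 kHz.
Within [19.92 kHz, 95.6 kHz]: 31.44 kHz, 45.36 kHz, 69.84 kHz, 83.76 kHz.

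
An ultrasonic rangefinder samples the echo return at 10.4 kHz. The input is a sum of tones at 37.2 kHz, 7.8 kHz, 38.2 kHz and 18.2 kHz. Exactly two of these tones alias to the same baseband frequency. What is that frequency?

2.6 kHz

fs/2 = 5.2 kHz.
37.2 kHz mod fs = 6 kHz.
6 kHz > fs/2 = 5.2 kHz, folds to fs − 6 kHz = 4.4 kHz.
7.8 kHz > fs/2 = 5.2 kHz, folds to fs − 7.8 kHz = 2.6 kHz.
38.2 kHz mod fs = 7 kHz.
7 kHz > fs/2 = 5.2 kHz, folds to fs − 7 kHz = 3.4 kHz.
18.2 kHz mod fs = 7.8 kHz.
7.8 kHz > fs/2 = 5.2 kHz, folds to fs − 7.8 kHz = 2.6 kHz.
7.8 kHz and 18.2 kHz both map to 2.6 kHz.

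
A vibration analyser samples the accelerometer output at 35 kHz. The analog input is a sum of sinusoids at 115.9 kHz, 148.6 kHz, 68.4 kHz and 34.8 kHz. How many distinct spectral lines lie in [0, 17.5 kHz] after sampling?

fs/2 = 17.5 kHz.
115.9 kHz mod fs = 10.9 kHz.
10.9 kHz ≤ fs/2 = 17.5 kHz, appears at 10.9 kHz.
148.6 kHz mod fs = 8.6 kHz.
8.6 kHz ≤ fs/2 = 17.5 kHz, appears at 8.6 kHz.
68.4 kHz mod fs = 33.4 kHz.
33.4 kHz > fs/2 = 17.5 kHz, folds to fs − 33.4 kHz = 1.6 kHz.
34.8 kHz > fs/2 = 17.5 kHz, folds to fs − 34.8 kHz = 0.2 kHz.
Distinct values: {0.2 kHz, 1.6 kHz, 8.6 kHz, 10.9 kHz} → 4.

4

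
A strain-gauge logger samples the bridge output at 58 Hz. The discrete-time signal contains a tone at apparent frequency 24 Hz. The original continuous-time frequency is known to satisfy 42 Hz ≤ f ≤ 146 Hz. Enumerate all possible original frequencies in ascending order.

Frequencies that alias to 24 Hz are k·fs ± 24 Hz for integer k ≥ 0.
k=0: 24 Hz.
k=1: 34 Hz, 82 Hz.
k=2: 92 Hz, 140 Hz.
k=3: 150 Hz, 198 Hz.
Within [42 Hz, 146 Hz]: 82 Hz, 92 Hz, 140 Hz.

82 Hz, 92 Hz, 140 Hz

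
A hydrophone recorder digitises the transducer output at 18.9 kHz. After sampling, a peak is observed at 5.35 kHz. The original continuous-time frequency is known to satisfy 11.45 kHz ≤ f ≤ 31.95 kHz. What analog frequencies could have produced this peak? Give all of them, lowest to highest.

13.55 kHz, 24.25 kHz

Frequencies that alias to 5.35 kHz are k·fs ± 5.35 kHz for integer k ≥ 0.
k=0: 5.35 kHz.
k=1: 13.55 kHz, 24.25 kHz.
k=2: 32.45 kHz, 43.15 kHz.
Within [11.45 kHz, 31.95 kHz]: 13.55 kHz, 24.25 kHz.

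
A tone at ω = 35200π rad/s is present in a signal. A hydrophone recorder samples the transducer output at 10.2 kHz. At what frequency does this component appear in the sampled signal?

2.8 kHz

ω = 35200π rad/s → f = ω/(2π) = 17600 Hz = 17.6 kHz.
17.6 kHz mod fs = 7.4 kHz.
7.4 kHz > fs/2 = 5.1 kHz, folds to fs − 7.4 kHz = 2.8 kHz.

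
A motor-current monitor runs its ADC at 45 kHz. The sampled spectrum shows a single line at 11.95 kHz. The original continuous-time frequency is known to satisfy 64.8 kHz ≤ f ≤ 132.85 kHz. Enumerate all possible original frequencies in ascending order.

Frequencies that alias to 11.95 kHz are k·fs ± 11.95 kHz for integer k ≥ 0.
k=0: 11.95 kHz.
k=1: 33.05 kHz, 56.95 kHz.
k=2: 78.05 kHz, 101.95 kHz.
k=3: 123.05 kHz, 146.95 kHz.
k=4: 168.05 kHz, 191.95 kHz.
Within [64.8 kHz, 132.85 kHz]: 78.05 kHz, 101.95 kHz, 123.05 kHz.

78.05 kHz, 101.95 kHz, 123.05 kHz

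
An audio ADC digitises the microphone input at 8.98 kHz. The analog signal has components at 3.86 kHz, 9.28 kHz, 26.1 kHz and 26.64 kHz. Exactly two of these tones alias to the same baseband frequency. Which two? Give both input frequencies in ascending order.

9.28 kHz, 26.64 kHz

fs/2 = 4.49 kHz.
3.86 kHz ≤ fs/2 = 4.49 kHz, passes unchanged.
9.28 kHz mod fs = 0.3 kHz.
0.3 kHz ≤ fs/2 = 4.49 kHz, appears at 0.3 kHz.
26.1 kHz mod fs = 8.14 kHz.
8.14 kHz > fs/2 = 4.49 kHz, folds to fs − 8.14 kHz = 0.84 kHz.
26.64 kHz mod fs = 8.68 kHz.
8.68 kHz > fs/2 = 4.49 kHz, folds to fs − 8.68 kHz = 0.3 kHz.
9.28 kHz and 26.64 kHz both map to 0.3 kHz.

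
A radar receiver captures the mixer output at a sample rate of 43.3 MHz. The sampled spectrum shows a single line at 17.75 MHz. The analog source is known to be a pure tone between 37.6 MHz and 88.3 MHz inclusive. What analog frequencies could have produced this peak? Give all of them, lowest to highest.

61.05 MHz, 68.85 MHz

Frequencies that alias to 17.75 MHz are k·fs ± 17.75 MHz for integer k ≥ 0.
k=0: 17.75 MHz.
k=1: 25.55 MHz, 61.05 MHz.
k=2: 68.85 MHz, 104.35 MHz.
k=3: 112.15 MHz, 147.65 MHz.
Within [37.6 MHz, 88.3 MHz]: 61.05 MHz, 68.85 MHz.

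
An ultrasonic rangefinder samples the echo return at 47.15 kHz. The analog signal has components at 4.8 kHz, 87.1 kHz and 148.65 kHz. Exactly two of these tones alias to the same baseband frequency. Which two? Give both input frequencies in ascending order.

87.1 kHz, 148.65 kHz

fs/2 = 23.575 kHz.
4.8 kHz ≤ fs/2 = 23.575 kHz, passes unchanged.
87.1 kHz mod fs = 39.95 kHz.
39.95 kHz > fs/2 = 23.575 kHz, folds to fs − 39.95 kHz = 7.2 kHz.
148.65 kHz mod fs = 7.2 kHz.
7.2 kHz ≤ fs/2 = 23.575 kHz, appears at 7.2 kHz.
87.1 kHz and 148.65 kHz both map to 7.2 kHz.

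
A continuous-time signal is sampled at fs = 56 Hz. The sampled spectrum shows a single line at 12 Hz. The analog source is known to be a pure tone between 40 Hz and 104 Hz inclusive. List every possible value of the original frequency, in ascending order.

44 Hz, 68 Hz, 100 Hz

Frequencies that alias to 12 Hz are k·fs ± 12 Hz for integer k ≥ 0.
k=0: 12 Hz.
k=1: 44 Hz, 68 Hz.
k=2: 100 Hz, 124 Hz.
k=3: 156 Hz, 180 Hz.
Within [40 Hz, 104 Hz]: 44 Hz, 68 Hz, 100 Hz.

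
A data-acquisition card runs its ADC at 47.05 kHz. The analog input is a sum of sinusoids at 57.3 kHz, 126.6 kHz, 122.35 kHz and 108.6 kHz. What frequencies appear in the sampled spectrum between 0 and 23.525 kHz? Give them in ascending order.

fs/2 = 23.525 kHz.
57.3 kHz mod fs = 10.25 kHz.
10.25 kHz ≤ fs/2 = 23.525 kHz, appears at 10.25 kHz.
126.6 kHz mod fs = 32.5 kHz.
32.5 kHz > fs/2 = 23.525 kHz, folds to fs − 32.5 kHz = 14.55 kHz.
122.35 kHz mod fs = 28.25 kHz.
28.25 kHz > fs/2 = 23.525 kHz, folds to fs − 28.25 kHz = 18.8 kHz.
108.6 kHz mod fs = 14.5 kHz.
14.5 kHz ≤ fs/2 = 23.525 kHz, appears at 14.5 kHz.
Distinct values: {10.25 kHz, 14.5 kHz, 14.55 kHz, 18.8 kHz}.

10.25 kHz, 14.5 kHz, 14.55 kHz, 18.8 kHz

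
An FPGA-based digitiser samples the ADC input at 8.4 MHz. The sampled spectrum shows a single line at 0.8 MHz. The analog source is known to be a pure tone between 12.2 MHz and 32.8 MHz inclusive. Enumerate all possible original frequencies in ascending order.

16 MHz, 17.6 MHz, 24.4 MHz, 26 MHz, 32.8 MHz

Frequencies that alias to 0.8 MHz are k·fs ± 0.8 MHz for integer k ≥ 0.
k=0: 0.8 MHz.
k=1: 7.6 MHz, 9.2 MHz.
k=2: 16 MHz, 17.6 MHz.
k=3: 24.4 MHz, 26 MHz.
k=4: 32.8 MHz, 34.4 MHz.
k=5: 41.2 MHz, 42.8 MHz.
Within [12.2 MHz, 32.8 MHz]: 16 MHz, 17.6 MHz, 24.4 MHz, 26 MHz, 32.8 MHz.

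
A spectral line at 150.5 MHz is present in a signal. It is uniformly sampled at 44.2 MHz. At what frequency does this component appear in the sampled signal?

17.9 MHz

150.5 MHz mod fs = 17.9 MHz.
17.9 MHz ≤ fs/2 = 22.1 MHz, appears at 17.9 MHz.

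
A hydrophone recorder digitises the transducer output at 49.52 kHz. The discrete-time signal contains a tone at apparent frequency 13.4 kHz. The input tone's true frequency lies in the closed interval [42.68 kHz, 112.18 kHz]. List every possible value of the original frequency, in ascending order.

62.92 kHz, 85.64 kHz

Frequencies that alias to 13.4 kHz are k·fs ± 13.4 kHz for integer k ≥ 0.
k=0: 13.4 kHz.
k=1: 36.12 kHz, 62.92 kHz.
k=2: 85.64 kHz, 112.44 kHz.
k=3: 135.16 kHz, 161.96 kHz.
Within [42.68 kHz, 112.18 kHz]: 62.92 kHz, 85.64 kHz.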